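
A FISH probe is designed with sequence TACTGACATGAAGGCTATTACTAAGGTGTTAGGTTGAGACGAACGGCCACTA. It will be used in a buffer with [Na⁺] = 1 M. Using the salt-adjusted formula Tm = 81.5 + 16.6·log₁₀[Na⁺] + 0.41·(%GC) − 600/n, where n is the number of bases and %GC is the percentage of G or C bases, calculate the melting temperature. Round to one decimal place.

Length n = 52. C=9, G=14, A=16, T=13
G+C = 23, so %GC = 23/52 × 100 = 44.231%
Salt term: 16.6 × (0) = 0
GC term: 0.41 × 44.231 = 18.135; length term: −600/52 = −11.538
Tm = 81.5 + (0) + 18.135 − 11.538 = 88.097 → 88.1°C

88.1°C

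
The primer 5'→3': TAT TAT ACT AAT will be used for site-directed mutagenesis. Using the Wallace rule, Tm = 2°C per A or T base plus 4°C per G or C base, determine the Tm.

26°C

C=1, T=6, A=5, G=0
AT pairs contribute 11, GC pairs contribute 1.
Tm = 2(11) + 4(1) = 22 + 4 = 26°C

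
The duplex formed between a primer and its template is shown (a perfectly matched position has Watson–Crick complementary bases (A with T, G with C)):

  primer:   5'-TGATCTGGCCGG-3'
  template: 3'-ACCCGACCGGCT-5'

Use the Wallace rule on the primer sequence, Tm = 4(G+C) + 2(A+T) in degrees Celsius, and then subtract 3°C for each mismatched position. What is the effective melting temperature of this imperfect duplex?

Primer base counts: A=1, T=3, G=5, C=3 → A+T=4, G+C=8
Perfect-match Tm = 2(4) + 4(8) = 8 + 32 = 40°C
Mismatches (positions where the bases are not complementary): 3 (at positions 3, 4, 12)
Effective Tm = 40 − 3×3 = 40 − 9 = 31°C

31°C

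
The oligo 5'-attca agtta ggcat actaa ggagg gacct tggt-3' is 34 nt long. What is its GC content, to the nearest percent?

44%

G=10, T=9, A=10, C=5
G+C = 10 + 5 = 15 out of 34 bases
%GC = 15/34 × 100 = 44.12% ≈ 44%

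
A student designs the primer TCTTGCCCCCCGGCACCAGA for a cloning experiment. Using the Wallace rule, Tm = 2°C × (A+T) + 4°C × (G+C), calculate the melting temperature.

68°C

Counting bases: A=3, G=4, C=10, T=3
A+T = 6, G+C = 14
Tm = 2(6) + 4(14) = 12 + 56 = 68°C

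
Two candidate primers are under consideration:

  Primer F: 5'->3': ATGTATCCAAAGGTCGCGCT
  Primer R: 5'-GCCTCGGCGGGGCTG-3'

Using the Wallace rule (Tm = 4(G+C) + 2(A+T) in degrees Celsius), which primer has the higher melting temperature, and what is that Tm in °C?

Primer F, 60°C

Primer F: A+T=10, G+C=10 → Tm = 2(10)+4(10) = 60°C
Primer R: A+T=2, G+C=13 → Tm = 2(2)+4(13) = 56°C
60°C vs 56°C → primer F is higher.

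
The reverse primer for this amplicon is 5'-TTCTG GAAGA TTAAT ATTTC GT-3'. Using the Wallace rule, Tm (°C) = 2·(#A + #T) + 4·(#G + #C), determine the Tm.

Base counts: T=10, C=2, G=4, A=6
So N_AT = 16 and N_GC = 6.
Tm = 2×16 + 4×6 = 56°C

56°C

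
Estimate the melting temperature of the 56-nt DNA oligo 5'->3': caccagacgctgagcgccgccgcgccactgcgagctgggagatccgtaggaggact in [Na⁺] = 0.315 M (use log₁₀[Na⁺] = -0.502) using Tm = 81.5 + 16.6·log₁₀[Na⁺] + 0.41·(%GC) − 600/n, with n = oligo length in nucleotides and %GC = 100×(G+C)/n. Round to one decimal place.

91.0°C

Length n = 56. T=6, G=20, A=11, C=19
G+C = 39, so %GC = 39/56 × 100 = 69.643%
Salt term: 16.6 × (-0.502) = -8.333
GC term: 0.41 × 69.643 = 28.554; length term: −600/56 = −10.714
Tm = 81.5 + (-8.333) + 28.554 − 10.714 = 91.007 → 91.0°C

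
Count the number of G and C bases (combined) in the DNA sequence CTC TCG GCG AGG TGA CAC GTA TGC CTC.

17

Scanning the sequence gives A=4, G=8, C=9, T=6.
Total G or C: 8 + 9 = 17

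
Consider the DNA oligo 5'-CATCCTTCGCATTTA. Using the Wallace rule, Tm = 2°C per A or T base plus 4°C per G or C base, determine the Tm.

Scanning the sequence gives A=3, C=5, T=6, G=1.
AT pairs contribute 9, GC pairs contribute 6.
Tm = 2(9) + 4(6) = 18 + 24 = 42°C

42°C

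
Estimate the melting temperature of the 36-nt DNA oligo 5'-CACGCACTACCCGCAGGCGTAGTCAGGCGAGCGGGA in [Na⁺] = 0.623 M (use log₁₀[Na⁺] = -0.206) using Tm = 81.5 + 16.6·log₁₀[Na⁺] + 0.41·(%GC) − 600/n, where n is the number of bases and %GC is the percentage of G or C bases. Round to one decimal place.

Length n = 36. Counting bases: G=13, T=3, A=8, C=12
G+C = 25, so %GC = 25/36 × 100 = 69.444%
Salt term: 16.6 × (-0.206) = -3.42
GC term: 0.41 × 69.444 = 28.472; length term: −600/36 = −16.667
Tm = 81.5 + (-3.42) + 28.472 − 16.667 = 89.885 → 89.9°C

89.9°C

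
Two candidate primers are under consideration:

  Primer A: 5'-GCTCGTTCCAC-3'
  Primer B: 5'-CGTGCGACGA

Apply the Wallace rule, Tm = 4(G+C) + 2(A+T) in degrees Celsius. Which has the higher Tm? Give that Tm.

Primer A: A+T=4, G+C=7 → Tm = 2(4)+4(7) = 36°C
Primer B: A+T=3, G+C=7 → Tm = 2(3)+4(7) = 34°C
36°C vs 34°C → primer A is higher.

Primer A, 36°C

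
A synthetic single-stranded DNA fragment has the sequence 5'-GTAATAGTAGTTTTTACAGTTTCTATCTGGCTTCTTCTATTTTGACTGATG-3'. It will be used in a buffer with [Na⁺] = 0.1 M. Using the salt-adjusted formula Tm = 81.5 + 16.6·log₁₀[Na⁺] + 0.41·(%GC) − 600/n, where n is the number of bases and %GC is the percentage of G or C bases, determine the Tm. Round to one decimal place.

66.0°C

Length n = 51. Base counts: C=7, G=9, A=10, T=25
G+C = 16, so %GC = 16/51 × 100 = 31.373%
Salt term: 16.6 × (-1) = -16.6
GC term: 0.41 × 31.373 = 12.863; length term: −600/51 = −11.765
Tm = 81.5 + (-16.6) + 12.863 − 11.765 = 65.998 → 66.0°C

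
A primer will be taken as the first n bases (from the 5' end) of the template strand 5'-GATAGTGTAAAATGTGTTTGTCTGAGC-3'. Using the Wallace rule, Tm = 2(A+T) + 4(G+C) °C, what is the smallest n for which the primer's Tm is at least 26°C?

First 9 bases: GATAGTGTA → Tm = 24°C (< 26°C)
First 10 bases: GATAGTGTAA → Tm = 26°C (≥ 26°C)
Since every base adds ≥2°C, Tm only increases with n, so the threshold is first crossed at n = 10.

n = 10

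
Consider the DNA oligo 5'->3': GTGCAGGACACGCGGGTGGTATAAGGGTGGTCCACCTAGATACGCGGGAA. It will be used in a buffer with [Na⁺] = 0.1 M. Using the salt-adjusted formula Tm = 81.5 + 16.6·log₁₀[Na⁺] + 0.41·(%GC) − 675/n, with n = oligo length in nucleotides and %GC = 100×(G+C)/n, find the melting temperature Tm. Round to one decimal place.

Length n = 50. Counting bases: C=10, G=20, A=12, T=8
G+C = 30, so %GC = 30/50 × 100 = 60%
Salt term: 16.6 × (-1) = -16.6
GC term: 0.41 × 60 = 24.6; length term: −675/50 = −13.5
Tm = 81.5 + (-16.6) + 24.6 − 13.5 = 76 → 76.0°C

76.0°C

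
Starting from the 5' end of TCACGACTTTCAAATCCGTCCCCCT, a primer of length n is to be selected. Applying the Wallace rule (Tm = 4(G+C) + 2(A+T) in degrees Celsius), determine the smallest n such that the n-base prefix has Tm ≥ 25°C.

n = 9

First 8 bases: TCACGACT → Tm = 24°C (< 25°C)
First 9 bases: TCACGACTT → Tm = 26°C (≥ 25°C)
Since every base adds ≥2°C, Tm only increases with n, so the threshold is first crossed at n = 9.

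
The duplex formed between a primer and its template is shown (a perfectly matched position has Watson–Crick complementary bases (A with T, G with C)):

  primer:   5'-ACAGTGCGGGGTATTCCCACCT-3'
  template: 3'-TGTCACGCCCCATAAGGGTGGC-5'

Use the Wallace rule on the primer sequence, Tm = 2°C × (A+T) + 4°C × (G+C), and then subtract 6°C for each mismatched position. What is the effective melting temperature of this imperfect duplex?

Primer base counts: A=4, T=5, G=6, C=7 → A+T=9, G+C=13
Perfect-match Tm = 2(9) + 4(13) = 18 + 52 = 70°C
Mismatches (positions where the bases are not complementary): 1 (at position 22)
Effective Tm = 70 − 1×6 = 70 − 6 = 64°C

64°C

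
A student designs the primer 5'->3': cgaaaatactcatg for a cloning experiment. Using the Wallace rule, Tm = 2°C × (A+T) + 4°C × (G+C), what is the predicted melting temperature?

38°C

Base counts: A=6, C=3, T=3, G=2
A+T = 9, G+C = 5
Tm = 2×9 + 4×5 = 38°C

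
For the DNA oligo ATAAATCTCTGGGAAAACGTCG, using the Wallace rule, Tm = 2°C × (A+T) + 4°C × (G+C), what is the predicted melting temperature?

Base counts: C=4, T=5, A=8, G=5
AT pairs contribute 13, GC pairs contribute 9.
Tm = 4·9 + 2·13 = 36 + 26 = 62°C

62°C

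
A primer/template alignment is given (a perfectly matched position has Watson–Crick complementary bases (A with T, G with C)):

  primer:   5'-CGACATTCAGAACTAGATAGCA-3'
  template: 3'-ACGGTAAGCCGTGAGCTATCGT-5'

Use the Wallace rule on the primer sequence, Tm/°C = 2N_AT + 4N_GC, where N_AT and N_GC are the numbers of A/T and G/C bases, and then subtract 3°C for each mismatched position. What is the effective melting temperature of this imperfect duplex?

47°C

Primer base counts: A=9, T=4, G=4, C=5 → A+T=13, G+C=9
Perfect-match Tm = 2(13) + 4(9) = 26 + 36 = 62°C
Mismatches (positions where the bases are not complementary): 5 (at positions 1, 3, 9, 11, 15)
Effective Tm = 62 − 5×3 = 62 − 15 = 47°C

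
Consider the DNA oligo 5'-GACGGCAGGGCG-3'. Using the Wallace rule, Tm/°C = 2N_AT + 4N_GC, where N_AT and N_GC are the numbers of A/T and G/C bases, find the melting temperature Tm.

44°C

Counting bases: C=3, T=0, G=7, A=2
A+T = 2, G+C = 10
Tm = 2(2) + 4(10) = 4 + 40 = 44°C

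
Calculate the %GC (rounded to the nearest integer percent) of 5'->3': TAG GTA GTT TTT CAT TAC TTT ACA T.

24%

Base counts: C=3, A=6, T=13, G=3
G+C = 3 + 3 = 6 out of 25 bases
%GC = 6/25 × 100 = 24% ≈ 24%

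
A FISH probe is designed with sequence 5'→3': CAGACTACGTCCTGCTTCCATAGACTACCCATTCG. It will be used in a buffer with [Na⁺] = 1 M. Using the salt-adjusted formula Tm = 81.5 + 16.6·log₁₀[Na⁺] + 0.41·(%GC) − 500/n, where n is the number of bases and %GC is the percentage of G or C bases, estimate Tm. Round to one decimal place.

88.3°C

Length n = 35. Base counts: T=9, G=5, C=13, A=8
G+C = 18, so %GC = 18/35 × 100 = 51.429%
Salt term: 16.6 × (0) = 0
GC term: 0.41 × 51.429 = 21.086; length term: −500/35 = −14.286
Tm = 81.5 + (0) + 21.086 − 14.286 = 88.3 → 88.3°C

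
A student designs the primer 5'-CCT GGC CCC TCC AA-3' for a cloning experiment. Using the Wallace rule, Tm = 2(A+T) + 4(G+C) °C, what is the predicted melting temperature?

Scanning the sequence gives A=2, T=2, C=8, G=2.
AT pairs contribute 4, GC pairs contribute 10.
Tm = 2(4) + 4(10) = 8 + 40 = 48°C

48°C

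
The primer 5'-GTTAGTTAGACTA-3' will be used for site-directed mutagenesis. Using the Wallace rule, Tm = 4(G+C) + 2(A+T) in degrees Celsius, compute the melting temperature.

34°C

G=3, A=4, T=5, C=1
AT pairs contribute 9, GC pairs contribute 4.
Tm = 4·4 + 2·9 = 16 + 18 = 34°C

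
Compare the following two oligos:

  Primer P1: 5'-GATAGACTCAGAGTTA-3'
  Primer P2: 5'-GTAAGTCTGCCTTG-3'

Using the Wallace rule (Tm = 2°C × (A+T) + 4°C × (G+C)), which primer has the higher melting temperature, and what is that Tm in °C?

Primer P1, 44°C

Primer P1: A+T=10, G+C=6 → Tm = 2(10)+4(6) = 44°C
Primer P2: A+T=7, G+C=7 → Tm = 2(7)+4(7) = 42°C
44°C vs 42°C → primer P1 is higher.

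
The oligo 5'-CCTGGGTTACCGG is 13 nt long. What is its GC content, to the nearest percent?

Scanning the sequence gives G=5, A=1, T=3, C=4.
G+C = 5 + 4 = 9 out of 13 bases
%GC = 9/13 × 100 = 69.23% ≈ 69%

69%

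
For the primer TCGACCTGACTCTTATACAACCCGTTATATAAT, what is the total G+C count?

12

A=10, C=9, G=3, T=11
Total G or C: 3 + 9 = 12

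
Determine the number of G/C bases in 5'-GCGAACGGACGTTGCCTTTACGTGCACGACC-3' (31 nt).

Counting bases: G=9, C=10, T=6, A=6
Total G or C: 9 + 10 = 19

19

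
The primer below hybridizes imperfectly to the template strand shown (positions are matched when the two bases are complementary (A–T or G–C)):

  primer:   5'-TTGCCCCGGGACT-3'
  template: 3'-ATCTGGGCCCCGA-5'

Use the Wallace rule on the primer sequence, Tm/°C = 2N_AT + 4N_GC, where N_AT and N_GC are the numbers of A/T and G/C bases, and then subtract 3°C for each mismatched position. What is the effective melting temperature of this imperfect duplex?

Primer base counts: A=1, T=3, G=4, C=5 → A+T=4, G+C=9
Perfect-match Tm = 2(4) + 4(9) = 8 + 36 = 44°C
Mismatches (positions where the bases are not complementary): 3 (at positions 2, 4, 11)
Effective Tm = 44 − 3×3 = 44 − 9 = 35°C

35°C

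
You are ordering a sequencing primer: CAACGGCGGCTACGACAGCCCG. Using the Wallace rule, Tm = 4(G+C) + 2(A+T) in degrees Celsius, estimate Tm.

A=5, T=1, G=7, C=9
A+T = 6, G+C = 16
Tm = 2×6 + 4×16 = 76°C

76°C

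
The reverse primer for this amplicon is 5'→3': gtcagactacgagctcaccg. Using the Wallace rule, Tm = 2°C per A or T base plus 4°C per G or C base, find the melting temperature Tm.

64°C

A=5, T=3, G=5, C=7
A+T = 8, G+C = 12
Tm = 2(8) + 4(12) = 16 + 48 = 64°C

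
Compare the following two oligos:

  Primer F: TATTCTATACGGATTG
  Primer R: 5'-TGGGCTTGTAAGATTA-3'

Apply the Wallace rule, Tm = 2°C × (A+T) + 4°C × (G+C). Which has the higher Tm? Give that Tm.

Primer R, 44°C

Primer F: A+T=11, G+C=5 → Tm = 2(11)+4(5) = 42°C
Primer R: A+T=10, G+C=6 → Tm = 2(10)+4(6) = 44°C
42°C vs 44°C → primer R is higher.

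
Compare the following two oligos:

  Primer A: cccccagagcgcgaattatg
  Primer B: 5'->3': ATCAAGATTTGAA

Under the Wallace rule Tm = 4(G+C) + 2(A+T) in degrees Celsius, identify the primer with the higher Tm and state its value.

Primer A, 64°C

Primer A: A+T=8, G+C=12 → Tm = 2(8)+4(12) = 64°C
Primer B: A+T=10, G+C=3 → Tm = 2(10)+4(3) = 32°C
64°C vs 32°C → primer A is higher.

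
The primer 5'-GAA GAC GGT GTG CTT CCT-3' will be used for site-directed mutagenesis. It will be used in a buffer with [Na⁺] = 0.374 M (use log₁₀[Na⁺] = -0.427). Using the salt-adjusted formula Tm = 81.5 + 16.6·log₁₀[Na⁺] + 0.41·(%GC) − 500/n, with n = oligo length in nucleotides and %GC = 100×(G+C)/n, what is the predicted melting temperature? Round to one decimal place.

69.4°C

Length n = 18. Base counts: T=5, A=3, C=4, G=6
G+C = 10, so %GC = 10/18 × 100 = 55.556%
Salt term: 16.6 × (-0.427) = -7.088
GC term: 0.41 × 55.556 = 22.778; length term: −500/18 = −27.778
Tm = 81.5 + (-7.088) + 22.778 − 27.778 = 69.412 → 69.4°C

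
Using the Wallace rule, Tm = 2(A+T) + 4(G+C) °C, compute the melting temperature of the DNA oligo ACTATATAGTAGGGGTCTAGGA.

62°C

Base counts: A=7, C=2, T=6, G=7
AT pairs contribute 13, GC pairs contribute 9.
Tm = 4·9 + 2·13 = 36 + 26 = 62°C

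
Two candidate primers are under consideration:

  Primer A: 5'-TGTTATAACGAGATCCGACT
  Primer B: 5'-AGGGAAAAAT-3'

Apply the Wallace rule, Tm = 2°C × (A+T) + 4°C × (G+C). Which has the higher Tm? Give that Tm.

Primer A: A+T=12, G+C=8 → Tm = 2(12)+4(8) = 56°C
Primer B: A+T=7, G+C=3 → Tm = 2(7)+4(3) = 26°C
56°C vs 26°C → primer A is higher.

Primer A, 56°C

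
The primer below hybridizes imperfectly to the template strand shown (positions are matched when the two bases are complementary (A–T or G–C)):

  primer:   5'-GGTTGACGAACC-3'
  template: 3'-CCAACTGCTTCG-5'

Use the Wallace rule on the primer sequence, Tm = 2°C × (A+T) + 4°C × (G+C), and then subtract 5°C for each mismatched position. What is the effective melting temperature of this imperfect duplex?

Primer base counts: A=3, T=2, G=4, C=3 → A+T=5, G+C=7
Perfect-match Tm = 2(5) + 4(7) = 10 + 28 = 38°C
Mismatches (positions where the bases are not complementary): 1 (at position 11)
Effective Tm = 38 − 1×5 = 38 − 5 = 33°C

33°C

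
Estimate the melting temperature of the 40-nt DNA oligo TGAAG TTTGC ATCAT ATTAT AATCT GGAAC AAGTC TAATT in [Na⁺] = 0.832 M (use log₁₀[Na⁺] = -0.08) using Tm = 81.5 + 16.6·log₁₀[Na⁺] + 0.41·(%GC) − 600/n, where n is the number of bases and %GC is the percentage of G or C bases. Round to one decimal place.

76.4°C

Length n = 40. Scanning the sequence gives T=15, A=14, G=6, C=5.
G+C = 11, so %GC = 11/40 × 100 = 27.5%
Salt term: 16.6 × (-0.08) = -1.328
GC term: 0.41 × 27.5 = 11.275; length term: −600/40 = −15
Tm = 81.5 + (-1.328) + 11.275 − 15 = 76.447 → 76.4°C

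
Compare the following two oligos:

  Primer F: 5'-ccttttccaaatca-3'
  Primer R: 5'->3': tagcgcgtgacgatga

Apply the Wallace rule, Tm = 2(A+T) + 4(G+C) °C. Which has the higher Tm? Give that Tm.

Primer R, 50°C

Primer F: A+T=9, G+C=5 → Tm = 2(9)+4(5) = 38°C
Primer R: A+T=7, G+C=9 → Tm = 2(7)+4(9) = 50°C
38°C vs 50°C → primer R is higher.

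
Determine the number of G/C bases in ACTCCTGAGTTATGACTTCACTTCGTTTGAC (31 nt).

C=8, T=12, A=6, G=5
G+C = 5 + 8 = 13

13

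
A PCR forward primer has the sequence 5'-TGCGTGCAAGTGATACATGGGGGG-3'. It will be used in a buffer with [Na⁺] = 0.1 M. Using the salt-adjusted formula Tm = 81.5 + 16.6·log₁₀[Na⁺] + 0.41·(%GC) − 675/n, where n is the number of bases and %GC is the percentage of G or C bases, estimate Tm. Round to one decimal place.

60.7°C

Length n = 24. Scanning the sequence gives A=5, G=11, T=5, C=3.
G+C = 14, so %GC = 14/24 × 100 = 58.333%
Salt term: 16.6 × (-1) = -16.6
GC term: 0.41 × 58.333 = 23.917; length term: −675/24 = −28.125
Tm = 81.5 + (-16.6) + 23.917 − 28.125 = 60.692 → 60.7°C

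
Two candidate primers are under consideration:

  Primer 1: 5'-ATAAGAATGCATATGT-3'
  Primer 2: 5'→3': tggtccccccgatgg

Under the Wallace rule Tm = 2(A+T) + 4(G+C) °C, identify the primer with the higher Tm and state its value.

Primer 1: A+T=12, G+C=4 → Tm = 2(12)+4(4) = 40°C
Primer 2: A+T=4, G+C=11 → Tm = 2(4)+4(11) = 52°C
40°C vs 52°C → primer 2 is higher.

Primer 2, 52°C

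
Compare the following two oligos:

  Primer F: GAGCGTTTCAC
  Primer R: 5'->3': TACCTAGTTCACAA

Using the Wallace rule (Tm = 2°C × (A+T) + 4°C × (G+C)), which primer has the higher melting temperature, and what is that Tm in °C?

Primer F: A+T=5, G+C=6 → Tm = 2(5)+4(6) = 34°C
Primer R: A+T=9, G+C=5 → Tm = 2(9)+4(5) = 38°C
34°C vs 38°C → primer R is higher.

Primer R, 38°C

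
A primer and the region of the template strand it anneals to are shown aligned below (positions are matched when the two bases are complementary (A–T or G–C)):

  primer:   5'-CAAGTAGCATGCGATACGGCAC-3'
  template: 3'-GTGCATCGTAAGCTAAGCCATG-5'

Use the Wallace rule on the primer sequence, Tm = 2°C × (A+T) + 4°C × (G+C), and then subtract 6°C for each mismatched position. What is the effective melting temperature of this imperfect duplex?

Primer base counts: A=7, T=3, G=6, C=6 → A+T=10, G+C=12
Perfect-match Tm = 2(10) + 4(12) = 20 + 48 = 68°C
Mismatches (positions where the bases are not complementary): 4 (at positions 3, 11, 16, 20)
Effective Tm = 68 − 4×6 = 68 − 24 = 44°C

44°C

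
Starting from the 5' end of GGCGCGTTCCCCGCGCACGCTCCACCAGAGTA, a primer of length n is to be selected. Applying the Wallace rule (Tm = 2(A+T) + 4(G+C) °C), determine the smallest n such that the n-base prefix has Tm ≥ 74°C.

First 19 bases: GGCGCGTTCCCCGCGCACG → Tm = 70°C (< 74°C)
First 20 bases: GGCGCGTTCCCCGCGCACGC → Tm = 74°C (≥ 74°C)
Each additional base adds 2°C (A/T) or 4°C (G/C), so Tm is non-decreasing in n; n = 20 is the first length to reach 74°C.

n = 20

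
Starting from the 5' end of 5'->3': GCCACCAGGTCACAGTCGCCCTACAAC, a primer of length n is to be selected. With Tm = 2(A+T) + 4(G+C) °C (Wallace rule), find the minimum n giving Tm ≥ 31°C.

n = 9

First 8 bases: GCCACCAG → Tm = 28°C (< 31°C)
First 9 bases: GCCACCAGG → Tm = 32°C (≥ 31°C)
Since every base adds ≥2°C, Tm only increases with n, so the threshold is first crossed at n = 9.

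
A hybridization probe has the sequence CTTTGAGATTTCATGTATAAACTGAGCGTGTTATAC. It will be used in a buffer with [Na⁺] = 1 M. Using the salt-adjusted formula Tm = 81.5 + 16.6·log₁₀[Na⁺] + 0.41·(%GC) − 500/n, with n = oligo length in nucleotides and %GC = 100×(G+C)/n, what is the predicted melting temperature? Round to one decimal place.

81.3°C

Length n = 36. C=5, G=7, A=10, T=14
G+C = 12, so %GC = 12/36 × 100 = 33.333%
Salt term: 16.6 × (0) = 0
GC term: 0.41 × 33.333 = 13.667; length term: −500/36 = −13.889
Tm = 81.5 + (0) + 13.667 − 13.889 = 81.278 → 81.3°C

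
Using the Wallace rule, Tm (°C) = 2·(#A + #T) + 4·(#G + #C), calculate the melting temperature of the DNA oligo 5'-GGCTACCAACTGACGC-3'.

52°C

Base counts: G=4, T=2, A=4, C=6
A+T = 6, G+C = 10
Tm = 2×6 + 4×10 = 52°C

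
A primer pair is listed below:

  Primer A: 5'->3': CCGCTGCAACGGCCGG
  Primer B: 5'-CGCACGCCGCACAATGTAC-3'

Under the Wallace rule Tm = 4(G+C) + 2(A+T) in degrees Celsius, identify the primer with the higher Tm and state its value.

Primer B, 62°C

Primer A: A+T=3, G+C=13 → Tm = 2(3)+4(13) = 58°C
Primer B: A+T=7, G+C=12 → Tm = 2(7)+4(12) = 62°C
58°C vs 62°C → primer B is higher.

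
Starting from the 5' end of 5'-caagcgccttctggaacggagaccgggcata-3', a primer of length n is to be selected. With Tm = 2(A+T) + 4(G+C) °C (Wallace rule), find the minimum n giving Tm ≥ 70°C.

n = 22

First 21 bases: CAAGCGCCTTCTGGAACGGAG → Tm = 68°C (< 70°C)
First 22 bases: CAAGCGCCTTCTGGAACGGAGA → Tm = 70°C (≥ 70°C)
Since every base adds ≥2°C, Tm only increases with n, so the threshold is first crossed at n = 22.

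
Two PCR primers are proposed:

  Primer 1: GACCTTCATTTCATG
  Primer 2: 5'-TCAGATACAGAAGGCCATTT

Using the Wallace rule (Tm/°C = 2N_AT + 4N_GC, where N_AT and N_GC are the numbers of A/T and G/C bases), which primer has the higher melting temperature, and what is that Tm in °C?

Primer 2, 56°C

Primer 1: A+T=9, G+C=6 → Tm = 2(9)+4(6) = 42°C
Primer 2: A+T=12, G+C=8 → Tm = 2(12)+4(8) = 56°C
42°C vs 56°C → primer 2 is higher.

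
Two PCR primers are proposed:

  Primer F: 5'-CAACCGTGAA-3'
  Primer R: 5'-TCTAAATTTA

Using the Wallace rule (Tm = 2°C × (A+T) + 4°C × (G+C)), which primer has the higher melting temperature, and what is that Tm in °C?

Primer F, 30°C

Primer F: A+T=5, G+C=5 → Tm = 2(5)+4(5) = 30°C
Primer R: A+T=9, G+C=1 → Tm = 2(9)+4(1) = 22°C
30°C vs 22°C → primer F is higher.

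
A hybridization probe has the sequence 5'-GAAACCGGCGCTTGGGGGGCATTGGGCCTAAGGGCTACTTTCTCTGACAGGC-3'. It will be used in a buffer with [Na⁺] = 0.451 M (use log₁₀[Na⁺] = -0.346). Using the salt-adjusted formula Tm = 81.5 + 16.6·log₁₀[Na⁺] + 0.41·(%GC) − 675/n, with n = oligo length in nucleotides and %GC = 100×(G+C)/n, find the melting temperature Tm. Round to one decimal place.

Length n = 52. Scanning the sequence gives A=9, G=19, T=11, C=13.
G+C = 32, so %GC = 32/52 × 100 = 61.538%
Salt term: 16.6 × (-0.346) = -5.744
GC term: 0.41 × 61.538 = 25.231; length term: −675/52 = −12.981
Tm = 81.5 + (-5.744) + 25.231 − 12.981 = 88.006 → 88.0°C

88.0°C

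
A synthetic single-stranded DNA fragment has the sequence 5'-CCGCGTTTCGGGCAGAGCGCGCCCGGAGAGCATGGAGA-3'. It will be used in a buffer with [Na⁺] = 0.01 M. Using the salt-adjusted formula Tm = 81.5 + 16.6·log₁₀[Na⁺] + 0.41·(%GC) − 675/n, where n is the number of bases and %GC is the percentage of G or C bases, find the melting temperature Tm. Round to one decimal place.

59.7°C

Length n = 38. Base counts: G=16, A=7, T=4, C=11
G+C = 27, so %GC = 27/38 × 100 = 71.053%
Salt term: 16.6 × (-2) = -33.2
GC term: 0.41 × 71.053 = 29.132; length term: −675/38 = −17.763
Tm = 81.5 + (-33.2) + 29.132 − 17.763 = 59.669 → 59.7°C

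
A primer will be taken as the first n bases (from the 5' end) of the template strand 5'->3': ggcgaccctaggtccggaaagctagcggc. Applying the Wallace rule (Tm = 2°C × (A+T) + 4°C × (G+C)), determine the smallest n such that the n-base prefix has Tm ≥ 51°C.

First 14 bases: GGCGACCCTAGGTC → Tm = 48°C (< 51°C)
First 15 bases: GGCGACCCTAGGTCC → Tm = 52°C (≥ 51°C)
Since every base adds ≥2°C, Tm only increases with n, so the threshold is first crossed at n = 15.

n = 15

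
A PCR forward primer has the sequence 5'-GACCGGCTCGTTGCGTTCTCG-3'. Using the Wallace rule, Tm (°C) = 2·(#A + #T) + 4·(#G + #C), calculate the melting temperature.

70°C

Counting bases: T=6, A=1, C=7, G=7
AT pairs contribute 7, GC pairs contribute 14.
Tm = 2(7) + 4(14) = 14 + 56 = 70°C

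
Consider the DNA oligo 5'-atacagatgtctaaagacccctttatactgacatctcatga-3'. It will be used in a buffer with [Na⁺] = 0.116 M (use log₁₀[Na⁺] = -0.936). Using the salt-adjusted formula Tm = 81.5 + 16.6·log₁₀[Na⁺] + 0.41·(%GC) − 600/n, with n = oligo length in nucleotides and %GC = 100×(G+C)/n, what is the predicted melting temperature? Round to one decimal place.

66.3°C

Length n = 41. Counting bases: G=5, C=10, A=14, T=12
G+C = 15, so %GC = 15/41 × 100 = 36.585%
Salt term: 16.6 × (-0.936) = -15.538
GC term: 0.41 × 36.585 = 15; length term: −600/41 = −14.634
Tm = 81.5 + (-15.538) + 15 − 14.634 = 66.328 → 66.3°C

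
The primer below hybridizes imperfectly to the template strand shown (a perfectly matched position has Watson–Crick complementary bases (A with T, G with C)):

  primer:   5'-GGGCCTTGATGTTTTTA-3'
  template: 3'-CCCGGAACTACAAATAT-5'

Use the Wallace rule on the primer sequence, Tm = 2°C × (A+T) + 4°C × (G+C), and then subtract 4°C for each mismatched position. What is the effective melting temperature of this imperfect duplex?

44°C

Primer base counts: A=2, T=8, G=5, C=2 → A+T=10, G+C=7
Perfect-match Tm = 2(10) + 4(7) = 20 + 28 = 48°C
Mismatches (positions where the bases are not complementary): 1 (at position 15)
Effective Tm = 48 − 1×4 = 48 − 4 = 44°C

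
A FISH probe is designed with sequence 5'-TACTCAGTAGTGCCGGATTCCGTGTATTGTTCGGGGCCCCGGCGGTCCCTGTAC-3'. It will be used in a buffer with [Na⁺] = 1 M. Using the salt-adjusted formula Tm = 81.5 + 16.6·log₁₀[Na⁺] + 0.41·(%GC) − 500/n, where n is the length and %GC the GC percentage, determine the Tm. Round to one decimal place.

Length n = 54. Counting bases: A=6, T=15, G=17, C=16
G+C = 33, so %GC = 33/54 × 100 = 61.111%
Salt term: 16.6 × (0) = 0
GC term: 0.41 × 61.111 = 25.056; length term: −500/54 = −9.259
Tm = 81.5 + (0) + 25.056 − 9.259 = 97.297 → 97.3°C

97.3°C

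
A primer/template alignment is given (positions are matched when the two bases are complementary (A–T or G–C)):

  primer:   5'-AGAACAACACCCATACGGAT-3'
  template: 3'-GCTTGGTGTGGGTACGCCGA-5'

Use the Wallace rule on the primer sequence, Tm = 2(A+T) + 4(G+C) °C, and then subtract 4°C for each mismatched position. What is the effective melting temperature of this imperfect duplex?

Primer base counts: A=9, T=2, G=3, C=6 → A+T=11, G+C=9
Perfect-match Tm = 2(11) + 4(9) = 22 + 36 = 58°C
Mismatches (positions where the bases are not complementary): 4 (at positions 1, 6, 15, 19)
Effective Tm = 58 − 4×4 = 58 − 16 = 42°C

42°C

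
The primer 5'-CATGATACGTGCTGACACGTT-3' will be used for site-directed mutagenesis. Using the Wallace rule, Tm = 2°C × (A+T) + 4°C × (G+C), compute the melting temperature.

Base counts: C=5, G=5, A=5, T=6
A+T = 11, G+C = 10
Tm = 2(11) + 4(10) = 22 + 40 = 62°C

62°C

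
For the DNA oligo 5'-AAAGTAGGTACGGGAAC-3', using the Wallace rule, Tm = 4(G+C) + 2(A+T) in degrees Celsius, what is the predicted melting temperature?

50°C

G=6, A=7, T=2, C=2
AT pairs contribute 9, GC pairs contribute 8.
Tm = 2(9) + 4(8) = 18 + 32 = 50°C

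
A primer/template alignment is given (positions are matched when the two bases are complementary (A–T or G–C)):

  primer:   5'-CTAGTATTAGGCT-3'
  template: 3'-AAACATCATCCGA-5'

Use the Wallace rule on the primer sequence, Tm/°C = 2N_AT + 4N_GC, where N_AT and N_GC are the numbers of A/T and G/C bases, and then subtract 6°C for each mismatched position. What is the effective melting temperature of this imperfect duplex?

Primer base counts: A=3, T=5, G=3, C=2 → A+T=8, G+C=5
Perfect-match Tm = 2(8) + 4(5) = 16 + 20 = 36°C
Mismatches (positions where the bases are not complementary): 3 (at positions 1, 3, 7)
Effective Tm = 36 − 3×6 = 36 − 18 = 18°C

18°C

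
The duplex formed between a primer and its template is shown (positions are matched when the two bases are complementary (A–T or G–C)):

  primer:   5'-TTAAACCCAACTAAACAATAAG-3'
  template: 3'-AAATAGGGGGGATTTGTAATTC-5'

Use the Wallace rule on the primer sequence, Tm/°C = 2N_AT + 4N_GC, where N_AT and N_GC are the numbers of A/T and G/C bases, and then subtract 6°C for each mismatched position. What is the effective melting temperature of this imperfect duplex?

Primer base counts: A=12, T=4, G=1, C=5 → A+T=16, G+C=6
Perfect-match Tm = 2(16) + 4(6) = 32 + 24 = 56°C
Mismatches (positions where the bases are not complementary): 5 (at positions 3, 5, 9, 10, 18)
Effective Tm = 56 − 5×6 = 56 − 30 = 26°C

26°C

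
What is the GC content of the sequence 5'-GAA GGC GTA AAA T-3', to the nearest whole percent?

A=6, C=1, T=2, G=4
G+C = 4 + 1 = 5 out of 13 bases
%GC = 5/13 × 100 = 38.46% ≈ 38%

38%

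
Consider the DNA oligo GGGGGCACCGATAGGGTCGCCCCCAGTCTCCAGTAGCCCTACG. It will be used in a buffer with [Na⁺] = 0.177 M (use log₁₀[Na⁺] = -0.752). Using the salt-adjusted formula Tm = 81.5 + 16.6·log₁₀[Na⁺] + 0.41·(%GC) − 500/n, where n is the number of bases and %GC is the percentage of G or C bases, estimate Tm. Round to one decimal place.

Length n = 43. Counting bases: T=6, G=14, C=16, A=7
G+C = 30, so %GC = 30/43 × 100 = 69.767%
Salt term: 16.6 × (-0.752) = -12.483
GC term: 0.41 × 69.767 = 28.604; length term: −500/43 = −11.628
Tm = 81.5 + (-12.483) + 28.604 − 11.628 = 85.993 → 86.0°C

86.0°C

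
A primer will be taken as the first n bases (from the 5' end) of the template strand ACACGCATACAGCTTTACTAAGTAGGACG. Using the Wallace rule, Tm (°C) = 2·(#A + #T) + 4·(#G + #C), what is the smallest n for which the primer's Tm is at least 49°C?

n = 18

First 17 bases: ACACGCATACAGCTTTA → Tm = 48°C (< 49°C)
First 18 bases: ACACGCATACAGCTTTAC → Tm = 52°C (≥ 49°C)
Since every base adds ≥2°C, Tm only increases with n, so the threshold is first crossed at n = 18.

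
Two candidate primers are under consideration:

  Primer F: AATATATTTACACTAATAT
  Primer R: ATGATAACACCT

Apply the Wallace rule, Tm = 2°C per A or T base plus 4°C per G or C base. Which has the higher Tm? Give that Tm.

Primer F, 42°C

Primer F: A+T=17, G+C=2 → Tm = 2(17)+4(2) = 42°C
Primer R: A+T=8, G+C=4 → Tm = 2(8)+4(4) = 32°C
42°C vs 32°C → primer F is higher.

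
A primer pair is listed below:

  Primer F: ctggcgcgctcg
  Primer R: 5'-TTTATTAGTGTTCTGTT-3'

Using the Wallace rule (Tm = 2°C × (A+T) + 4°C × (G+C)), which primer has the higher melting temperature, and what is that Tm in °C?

Primer F, 44°C

Primer F: A+T=2, G+C=10 → Tm = 2(2)+4(10) = 44°C
Primer R: A+T=13, G+C=4 → Tm = 2(13)+4(4) = 42°C
44°C vs 42°C → primer F is higher.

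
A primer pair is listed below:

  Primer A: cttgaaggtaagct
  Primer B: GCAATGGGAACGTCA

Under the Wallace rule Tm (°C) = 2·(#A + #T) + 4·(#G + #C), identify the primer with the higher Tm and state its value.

Primer B, 46°C

Primer A: A+T=8, G+C=6 → Tm = 2(8)+4(6) = 40°C
Primer B: A+T=7, G+C=8 → Tm = 2(7)+4(8) = 46°C
40°C vs 46°C → primer B is higher.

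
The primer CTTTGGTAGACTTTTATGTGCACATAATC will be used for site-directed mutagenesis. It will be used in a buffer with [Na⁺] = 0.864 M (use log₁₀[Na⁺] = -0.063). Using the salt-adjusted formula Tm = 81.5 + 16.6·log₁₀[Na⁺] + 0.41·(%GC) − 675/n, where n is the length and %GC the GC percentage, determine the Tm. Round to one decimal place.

71.3°C

Length n = 29. Scanning the sequence gives C=5, A=7, G=5, T=12.
G+C = 10, so %GC = 10/29 × 100 = 34.483%
Salt term: 16.6 × (-0.063) = -1.046
GC term: 0.41 × 34.483 = 14.138; length term: −675/29 = −23.276
Tm = 81.5 + (-1.046) + 14.138 − 23.276 = 71.316 → 71.3°C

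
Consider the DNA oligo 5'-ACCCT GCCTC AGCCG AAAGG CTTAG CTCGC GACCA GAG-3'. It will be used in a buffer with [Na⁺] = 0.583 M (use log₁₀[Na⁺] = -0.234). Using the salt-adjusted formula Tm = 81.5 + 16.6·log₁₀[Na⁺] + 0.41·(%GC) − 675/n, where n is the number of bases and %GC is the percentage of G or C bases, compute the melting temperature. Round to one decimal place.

Length n = 38. Scanning the sequence gives T=5, G=10, C=14, A=9.
G+C = 24, so %GC = 24/38 × 100 = 63.158%
Salt term: 16.6 × (-0.234) = -3.884
GC term: 0.41 × 63.158 = 25.895; length term: −675/38 = −17.763
Tm = 81.5 + (-3.884) + 25.895 − 17.763 = 85.748 → 85.7°C

85.7°C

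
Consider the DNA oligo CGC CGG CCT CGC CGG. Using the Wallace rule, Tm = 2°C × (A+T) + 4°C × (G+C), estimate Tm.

58°C

G=6, T=1, C=8, A=0
A+T = 1, G+C = 14
Tm = 2×1 + 4×14 = 58°C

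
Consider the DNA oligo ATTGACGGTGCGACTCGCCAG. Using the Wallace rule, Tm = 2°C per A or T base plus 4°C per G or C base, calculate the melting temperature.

T=4, G=7, A=4, C=6
AT pairs contribute 8, GC pairs contribute 13.
Tm = 2×8 + 4×13 = 68°C

68°C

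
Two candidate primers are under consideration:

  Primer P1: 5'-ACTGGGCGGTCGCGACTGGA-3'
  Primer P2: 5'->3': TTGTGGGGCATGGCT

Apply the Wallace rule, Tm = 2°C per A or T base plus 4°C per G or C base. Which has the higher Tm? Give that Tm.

Primer P1: A+T=6, G+C=14 → Tm = 2(6)+4(14) = 68°C
Primer P2: A+T=6, G+C=9 → Tm = 2(6)+4(9) = 48°C
68°C vs 48°C → primer P1 is higher.

Primer P1, 68°C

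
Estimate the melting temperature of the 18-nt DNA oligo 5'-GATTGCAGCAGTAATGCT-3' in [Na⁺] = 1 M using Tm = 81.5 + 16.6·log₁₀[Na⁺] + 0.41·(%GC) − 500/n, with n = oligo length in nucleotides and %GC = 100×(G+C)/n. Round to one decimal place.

71.9°C

Length n = 18. Counting bases: C=3, A=5, T=5, G=5
G+C = 8, so %GC = 8/18 × 100 = 44.444%
Salt term: 16.6 × (0) = 0
GC term: 0.41 × 44.444 = 18.222; length term: −500/18 = −27.778
Tm = 81.5 + (0) + 18.222 − 27.778 = 71.944 → 71.9°C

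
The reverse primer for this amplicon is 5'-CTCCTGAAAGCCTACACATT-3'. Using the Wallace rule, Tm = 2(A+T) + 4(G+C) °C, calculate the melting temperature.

58°C

Counting bases: C=7, A=6, G=2, T=5
So N_AT = 11 and N_GC = 9.
Tm = 2(11) + 4(9) = 22 + 36 = 58°C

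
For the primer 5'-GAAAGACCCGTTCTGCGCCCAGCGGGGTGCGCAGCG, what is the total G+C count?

26

Base counts: C=12, G=14, T=4, A=6
Total G or C: 14 + 12 = 26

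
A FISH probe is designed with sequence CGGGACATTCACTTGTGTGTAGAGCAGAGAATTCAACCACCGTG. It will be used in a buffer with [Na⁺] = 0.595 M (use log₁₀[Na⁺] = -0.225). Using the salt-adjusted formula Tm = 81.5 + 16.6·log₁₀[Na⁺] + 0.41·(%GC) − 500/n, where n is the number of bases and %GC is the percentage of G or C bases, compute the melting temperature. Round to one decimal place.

Length n = 44. Counting bases: A=12, T=10, G=12, C=10
G+C = 22, so %GC = 22/44 × 100 = 50%
Salt term: 16.6 × (-0.225) = -3.735
GC term: 0.41 × 50 = 20.5; length term: −500/44 = −11.364
Tm = 81.5 + (-3.735) + 20.5 − 11.364 = 86.901 → 86.9°C

86.9°C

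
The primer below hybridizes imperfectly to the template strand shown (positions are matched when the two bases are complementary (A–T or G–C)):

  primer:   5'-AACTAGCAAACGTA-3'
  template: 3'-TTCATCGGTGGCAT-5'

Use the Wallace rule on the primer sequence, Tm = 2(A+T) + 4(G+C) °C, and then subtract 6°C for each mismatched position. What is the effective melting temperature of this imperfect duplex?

20°C

Primer base counts: A=7, T=2, G=2, C=3 → A+T=9, G+C=5
Perfect-match Tm = 2(9) + 4(5) = 18 + 20 = 38°C
Mismatches (positions where the bases are not complementary): 3 (at positions 3, 8, 10)
Effective Tm = 38 − 3×6 = 38 − 18 = 20°C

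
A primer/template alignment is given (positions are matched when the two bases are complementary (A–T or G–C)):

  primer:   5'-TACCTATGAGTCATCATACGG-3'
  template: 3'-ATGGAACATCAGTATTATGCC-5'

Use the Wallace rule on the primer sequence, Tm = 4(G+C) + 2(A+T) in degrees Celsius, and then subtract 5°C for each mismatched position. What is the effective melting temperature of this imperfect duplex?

40°C

Primer base counts: A=6, T=6, G=4, C=5 → A+T=12, G+C=9
Perfect-match Tm = 2(12) + 4(9) = 24 + 36 = 60°C
Mismatches (positions where the bases are not complementary): 4 (at positions 6, 7, 8, 15)
Effective Tm = 60 − 4×5 = 60 − 20 = 40°C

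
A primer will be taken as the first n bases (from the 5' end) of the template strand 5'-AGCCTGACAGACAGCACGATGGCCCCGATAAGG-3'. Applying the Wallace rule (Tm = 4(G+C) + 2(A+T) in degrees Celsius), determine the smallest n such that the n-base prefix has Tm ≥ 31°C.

First 9 bases: AGCCTGACA → Tm = 28°C (< 31°C)
First 10 bases: AGCCTGACAG → Tm = 32°C (≥ 31°C)
Since every base adds ≥2°C, Tm only increases with n, so the threshold is first crossed at n = 10.

n = 10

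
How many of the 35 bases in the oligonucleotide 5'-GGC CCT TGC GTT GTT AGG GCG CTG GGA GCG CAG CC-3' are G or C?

Counting bases: T=7, C=10, G=15, A=3
Total G or C: 15 + 10 = 25

25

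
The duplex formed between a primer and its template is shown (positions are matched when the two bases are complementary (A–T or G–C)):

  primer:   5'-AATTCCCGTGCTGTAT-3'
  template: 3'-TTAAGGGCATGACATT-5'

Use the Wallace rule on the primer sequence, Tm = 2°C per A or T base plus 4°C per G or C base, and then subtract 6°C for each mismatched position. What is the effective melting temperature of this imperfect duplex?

34°C

Primer base counts: A=3, T=6, G=3, C=4 → A+T=9, G+C=7
Perfect-match Tm = 2(9) + 4(7) = 18 + 28 = 46°C
Mismatches (positions where the bases are not complementary): 2 (at positions 10, 16)
Effective Tm = 46 − 2×6 = 46 − 12 = 34°C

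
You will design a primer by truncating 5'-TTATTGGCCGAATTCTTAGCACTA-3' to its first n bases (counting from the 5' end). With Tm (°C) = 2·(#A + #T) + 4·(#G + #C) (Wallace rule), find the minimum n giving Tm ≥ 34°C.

n = 12

First 11 bases: TTATTGGCCGA → Tm = 32°C (< 34°C)
First 12 bases: TTATTGGCCGAA → Tm = 34°C (≥ 34°C)
Each additional base adds 2°C (A/T) or 4°C (G/C), so Tm is non-decreasing in n; n = 12 is the first length to reach 34°C.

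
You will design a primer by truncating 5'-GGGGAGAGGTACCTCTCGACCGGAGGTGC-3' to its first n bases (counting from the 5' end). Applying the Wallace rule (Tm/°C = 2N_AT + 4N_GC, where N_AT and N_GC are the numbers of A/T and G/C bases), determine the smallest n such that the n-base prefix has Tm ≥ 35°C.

First 10 bases: GGGGAGAGGT → Tm = 34°C (< 35°C)
First 11 bases: GGGGAGAGGTA → Tm = 36°C (≥ 35°C)
Each additional base adds 2°C (A/T) or 4°C (G/C), so Tm is non-decreasing in n; n = 11 is the first length to reach 35°C.

n = 11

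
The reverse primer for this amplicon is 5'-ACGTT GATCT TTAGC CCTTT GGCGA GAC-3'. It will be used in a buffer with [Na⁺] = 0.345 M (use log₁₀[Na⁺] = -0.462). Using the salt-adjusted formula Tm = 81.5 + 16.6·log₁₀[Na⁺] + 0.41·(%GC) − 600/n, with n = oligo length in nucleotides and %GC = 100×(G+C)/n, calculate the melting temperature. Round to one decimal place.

72.9°C

Length n = 28. Base counts: T=9, C=7, A=5, G=7
G+C = 14, so %GC = 14/28 × 100 = 50%
Salt term: 16.6 × (-0.462) = -7.669
GC term: 0.41 × 50 = 20.5; length term: −600/28 = −21.429
Tm = 81.5 + (-7.669) + 20.5 − 21.429 = 72.902 → 72.9°C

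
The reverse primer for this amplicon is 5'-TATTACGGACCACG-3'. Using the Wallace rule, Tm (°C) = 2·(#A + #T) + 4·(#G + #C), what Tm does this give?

42°C

Base counts: C=4, G=3, A=4, T=3
A+T = 7, G+C = 7
Tm = 4·7 + 2·7 = 28 + 14 = 42°C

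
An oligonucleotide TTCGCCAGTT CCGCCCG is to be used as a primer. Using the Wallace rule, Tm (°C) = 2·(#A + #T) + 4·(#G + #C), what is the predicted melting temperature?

58°C

Counting bases: C=8, G=4, T=4, A=1
So N_AT = 5 and N_GC = 12.
Tm = 2×5 + 4×12 = 58°C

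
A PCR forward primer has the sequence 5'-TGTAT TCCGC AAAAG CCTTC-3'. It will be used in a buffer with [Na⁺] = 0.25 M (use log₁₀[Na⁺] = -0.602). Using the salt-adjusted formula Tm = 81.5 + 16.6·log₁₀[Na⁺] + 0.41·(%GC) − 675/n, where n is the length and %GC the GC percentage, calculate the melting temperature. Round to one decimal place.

56.2°C

Length n = 20. Counting bases: T=6, C=6, A=5, G=3
G+C = 9, so %GC = 9/20 × 100 = 45%
Salt term: 16.6 × (-0.602) = -9.993
GC term: 0.41 × 45 = 18.45; length term: −675/20 = −33.75
Tm = 81.5 + (-9.993) + 18.45 − 33.75 = 56.207 → 56.2°C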